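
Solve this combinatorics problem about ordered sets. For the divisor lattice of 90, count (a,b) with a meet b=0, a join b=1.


Complement pair (a,b): a meet b = bottom, a join b = top.
Here: gcd(a,b)=1 and lcm(a,b)=90, i.e. a*b=90 with a,b coprime.
Pairs found: (1,90), (2,45), (5,18), (9,10), ... (4 more)
Total ordered pairs: 8


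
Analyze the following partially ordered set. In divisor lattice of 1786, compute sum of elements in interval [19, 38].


Interval [19,38] in divisors of 1786: [19, 38]
Sum = 57


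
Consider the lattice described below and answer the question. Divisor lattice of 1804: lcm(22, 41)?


Join=lcm.
gcd(22,41)=1
lcm=902


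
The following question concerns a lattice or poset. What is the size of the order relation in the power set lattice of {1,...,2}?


The order relation is {(a,b) : a <= b}, reflexive so it includes (a,a).
Examples: ({},{}), ({},{1,2}), ({},{1}), ({},{2}), ({1,2},{1,2}), ...
Total ordered pairs: 9


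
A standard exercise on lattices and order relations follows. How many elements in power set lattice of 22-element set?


Power set = 2^n.
2^22 = 4194304


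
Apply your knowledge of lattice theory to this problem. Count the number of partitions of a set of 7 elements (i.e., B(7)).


B(n) = number of set partitions of an n-element set.
B(n) satisfies the recurrence: B(n+1) = sum_k C(n,k)*B(k).
B(7) = 877


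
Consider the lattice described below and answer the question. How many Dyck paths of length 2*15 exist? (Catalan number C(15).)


C(n) = C(2n, n) / (n+1).
C(30, 15) = 155117520
C(15) = 155117520 / 16 = 9694845


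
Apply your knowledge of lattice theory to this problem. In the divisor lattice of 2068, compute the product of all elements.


Divisors of 2068: [1, 2, 4, 11, 22, 44, 47, 94, 188, 517, 1034, 2068]
Product = n^(d(n)/2) = 2068^(12/2)
Product = 78217369548630298624


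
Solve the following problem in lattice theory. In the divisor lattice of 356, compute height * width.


Height = length of longest chain minus 1; width = size of largest antichain.
A maximum chain: 1 | 89 | 178 | 356  (height 3).
A maximum antichain: {2, 89}  (width 2).
Product = 3 * 2 = 6


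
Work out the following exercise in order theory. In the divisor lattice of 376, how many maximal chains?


A maximal chain goes from the minimum element to a maximal element via cover relations.
Counting all min-to-max paths in the cover graph.
Total maximal chains: 4


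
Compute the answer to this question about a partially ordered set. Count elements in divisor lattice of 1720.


Divisors of 1720: [1, 2, 4, 5, 8, 10, 20, 40, 43, 86, 172, 215, 344, 430, 860, 1720]
Count: 16


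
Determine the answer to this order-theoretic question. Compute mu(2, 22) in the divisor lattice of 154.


In a divisor lattice, mu(a,b) = mu(b/a) where mu is the classical Mobius function.
b/a = 22/2 = 11
Prime factorization of 11: primes [11]
11 is squarefree with 1 prime factor(s), so mu(11) = (-1)^1 = -1


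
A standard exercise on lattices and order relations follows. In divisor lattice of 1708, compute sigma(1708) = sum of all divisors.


sigma(n) = sum of divisors.
Divisors of 1708: [1, 2, 4, 7, 14, 28, 61, 122, 244, 427, 854, 1708]
Sum = 3472


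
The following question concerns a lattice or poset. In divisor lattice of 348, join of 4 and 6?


In a divisor lattice, join = lcm (least common multiple).
gcd(4,6) = 2
lcm(4,6) = 4*6/gcd = 24/2 = 12


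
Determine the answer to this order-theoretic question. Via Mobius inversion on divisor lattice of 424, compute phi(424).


phi(n) = n * prod_{p|n} (1 - 1/p).
Prime divisors of 424: [2, 53]
phi(424) = 424 * (1 - 1/2) * (1 - 1/53)
phi(424) = 208


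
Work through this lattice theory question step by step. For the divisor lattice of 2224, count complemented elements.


An element a is complemented if some b has a meet b = bottom, a join b = top.
a is complemented iff gcd(a, n/a)=1, i.e. a is a unitary divisor of 2224.
Complemented elements: 1, 16, 139, 2224
Count: 4


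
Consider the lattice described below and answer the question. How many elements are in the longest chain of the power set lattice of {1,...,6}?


A chain is a totally ordered subset; we count the number of elements in a maximum chain.
Compute, for each element x, the size of the longest chain ending at x:
  {}: 1
  {1}: 2
  {2}: 2
  {3}: 2
  {4}: 2
  {5}: 2
  ...
A maximum chain: {} < {1} < {1,2} < {1,2,3} < {1,2,3,4} < {1,2,3,4,5} < {1,2,3,4,5,6}
Number of elements in the longest chain: 7


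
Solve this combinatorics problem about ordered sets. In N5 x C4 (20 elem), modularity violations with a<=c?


Modular law: if a <= c then a v (b ^ c) = (a v b) ^ c.
Check all triples (a,b,c) with a <= c among 20 elements.
  e.g. a=(a,0), b=(c,0), c=(b,0): lhs=(a,0) != rhs=(b,0)
  e.g. a=(a,0), b=(c,1), c=(b,0): lhs=(a,0) != rhs=(b,0)
Total violating triples: 40


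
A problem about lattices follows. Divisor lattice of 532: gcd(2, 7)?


Meet=gcd.
gcd(2,7)=1


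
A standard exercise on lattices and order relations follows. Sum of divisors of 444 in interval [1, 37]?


Interval [1,37] in divisors of 444: [1, 37]
Sum = 38


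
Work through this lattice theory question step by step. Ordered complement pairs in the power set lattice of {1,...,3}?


Complement pair (a,b): a meet b = bottom, a join b = top.
Here: A intersect B = {} and A union B = {1,...,3}.
Pairs found: ({},{1,2,3}), ({1},{2,3}), ({2},{1,3}), ({3},{1,2}), ... (4 more)
Total ordered pairs: 8


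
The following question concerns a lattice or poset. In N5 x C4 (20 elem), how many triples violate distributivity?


Distributive law: a ^ (b v c) = (a ^ b) v (a ^ c).
Check all 20^3 = 8000 ordered triples (a,b,c).
  e.g. a=(b,0), b=(a,0), c=(c,0): lhs=(b,0) != rhs=(a,0)
  e.g. a=(b,0), b=(a,0), c=(c,1): lhs=(b,0) != rhs=(a,0)
Total violating triples: 128


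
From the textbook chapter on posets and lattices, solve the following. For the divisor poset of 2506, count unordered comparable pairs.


A comparable pair {a,b} has a < b or b < a in the order.
Count unordered pairs where one element is strictly below the other.
Examples: {1,2}, {1,7}, {1,14}, {1,179}, ...
Total comparable pairs: 19


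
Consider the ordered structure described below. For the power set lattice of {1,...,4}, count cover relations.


A cover relation a -< b holds when a < b with no c strictly between.
Cover relations:
  {} -< {1}
  {} -< {2}
  {} -< {3}
  {} -< {4}
  {1} -< {1,2}
  {1} -< {1,3}
  {1} -< {1,4}
  {2} -< {1,2}
  ...24 more
Total: 32


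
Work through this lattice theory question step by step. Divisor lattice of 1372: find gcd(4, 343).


In a divisor lattice, meet = gcd (greatest common divisor).
By Euclidean algorithm or factoring: gcd(4,343) = 1


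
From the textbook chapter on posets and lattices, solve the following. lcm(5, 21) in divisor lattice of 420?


Join=lcm.
gcd(5,21)=1
lcm=105


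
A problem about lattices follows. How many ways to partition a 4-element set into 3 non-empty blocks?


S(n,k) = k*S(n-1,k) + S(n-1,k-1).
S(3,3) = 1, S(3,2) = 3
S(4,3) = 3*1 + 3 = 3 + 3
S(4,3) = 6


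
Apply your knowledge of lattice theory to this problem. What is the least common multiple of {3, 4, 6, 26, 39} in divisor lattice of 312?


In a divisor lattice, join = lcm (least common multiple).
Compute lcm iteratively: start with first element, then lcm(current, next).
Elements: [3, 4, 6, 26, 39]
lcm(3,4) = 12
lcm(12,6) = 12
lcm(12,26) = 156
lcm(156,39) = 156
Final lcm = 156


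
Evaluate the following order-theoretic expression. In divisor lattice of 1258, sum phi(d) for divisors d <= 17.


Divisors of 1258 up to 17: [1, 2, 17]
phi values: [1, 1, 16]
Sum = 18


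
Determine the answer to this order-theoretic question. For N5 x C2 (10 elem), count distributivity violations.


Distributive law: a ^ (b v c) = (a ^ b) v (a ^ c).
Check all 10^3 = 1000 ordered triples (a,b,c).
  e.g. a=(b,0), b=(a,0), c=(c,0): lhs=(b,0) != rhs=(a,0)
  e.g. a=(b,0), b=(a,0), c=(c,1): lhs=(b,0) != rhs=(a,0)
Total violating triples: 16


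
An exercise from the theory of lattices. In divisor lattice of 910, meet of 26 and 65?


In a divisor lattice, meet = gcd (greatest common divisor).
By Euclidean algorithm or factoring: gcd(26,65) = 13


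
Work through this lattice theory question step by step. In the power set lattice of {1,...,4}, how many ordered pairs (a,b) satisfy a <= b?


The order relation is {(a,b) : a <= b}, reflexive so it includes (a,a).
Examples: ({},{}), ({},{1,2}), ({},{1,2,3}), ({},{1,2,3,4}), ({},{1,2,4}), ...
Total ordered pairs: 81


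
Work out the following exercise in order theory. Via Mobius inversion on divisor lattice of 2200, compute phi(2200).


phi(n) = n * prod_{p|n} (1 - 1/p).
Prime divisors of 2200: [2, 5, 11]
phi(2200) = 2200 * (1 - 1/2) * (1 - 1/5) * (1 - 1/11)
phi(2200) = 800


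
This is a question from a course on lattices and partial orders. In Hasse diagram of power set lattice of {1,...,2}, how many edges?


A cover relation a -< b holds when a < b with no c strictly between.
Cover relations:
  {} -< {1}
  {} -< {2}
  {1} -< {1,2}
  {2} -< {1,2}
Total: 4


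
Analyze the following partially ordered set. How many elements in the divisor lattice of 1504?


Divisors of 1504: [1, 2, 4, 8, 16, 32, 47, 94, 188, 376, 752, 1504]
Count: 12


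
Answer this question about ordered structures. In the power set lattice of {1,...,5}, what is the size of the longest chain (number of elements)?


A chain is a totally ordered subset; we count the number of elements in a maximum chain.
Compute, for each element x, the size of the longest chain ending at x:
  {}: 1
  {1}: 2
  {2}: 2
  {3}: 2
  {4}: 2
  {5}: 2
  ...
A maximum chain: {} < {1} < {1,2} < {1,2,3} < {1,2,3,4} < {1,2,3,4,5}
Number of elements in the longest chain: 6


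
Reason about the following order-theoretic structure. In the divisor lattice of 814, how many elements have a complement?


An element a is complemented if some b has a meet b = bottom, a join b = top.
a is complemented iff gcd(a, n/a)=1, i.e. a is a unitary divisor of 814.
Complemented elements: 1, 2, 11, 22, 37, 74, ... (2 more)
Count: 8


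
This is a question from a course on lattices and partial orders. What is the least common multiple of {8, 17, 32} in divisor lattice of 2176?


In a divisor lattice, join = lcm (least common multiple).
Compute lcm iteratively: start with first element, then lcm(current, next).
Elements: [8, 17, 32]
lcm(8,17) = 136
lcm(136,32) = 544
Final lcm = 544


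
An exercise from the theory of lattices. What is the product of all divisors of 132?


Divisors of 132: [1, 2, 3, 4, 6, 11, 12, 22, 33, 44, 66, 132]
Product = n^(d(n)/2) = 132^(12/2)
Product = 5289852801024


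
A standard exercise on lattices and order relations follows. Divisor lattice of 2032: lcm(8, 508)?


Join=lcm.
gcd(8,508)=4
lcm=1016


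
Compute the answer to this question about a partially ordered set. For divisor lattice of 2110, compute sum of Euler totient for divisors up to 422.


Divisors of 2110 up to 422: [1, 2, 5, 10, 211, 422]
phi values: [1, 1, 4, 4, 210, 210]
Sum = 430


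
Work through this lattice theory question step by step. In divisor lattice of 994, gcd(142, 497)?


Meet=gcd.
gcd(142,497)=71


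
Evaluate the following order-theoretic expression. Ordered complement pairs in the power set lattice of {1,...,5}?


Complement pair (a,b): a meet b = bottom, a join b = top.
Here: A intersect B = {} and A union B = {1,...,5}.
Pairs found: ({},{1,2,3,4,5}), ({1},{2,3,4,5}), ({2},{1,3,4,5}), ({3},{1,2,4,5}), ... (28 more)
Total ordered pairs: 32


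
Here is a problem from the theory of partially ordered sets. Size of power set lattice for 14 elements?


Power set = 2^n.
2^14 = 16384


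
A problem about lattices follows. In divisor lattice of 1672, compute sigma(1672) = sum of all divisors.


sigma(n) = sum of divisors.
Divisors of 1672: [1, 2, 4, 8, 11, 19, 22, 38, 44, 76, 88, 152, 209, 418, 836, 1672]
Sum = 3600


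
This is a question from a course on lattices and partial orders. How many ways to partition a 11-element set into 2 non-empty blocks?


S(n,k) = k*S(n-1,k) + S(n-1,k-1).
S(10,2) = 511, S(10,1) = 1
S(11,2) = 2*511 + 1 = 1022 + 1
S(11,2) = 1023


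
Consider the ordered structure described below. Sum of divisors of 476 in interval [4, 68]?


Interval [4,68] in divisors of 476: [4, 68]
Sum = 72


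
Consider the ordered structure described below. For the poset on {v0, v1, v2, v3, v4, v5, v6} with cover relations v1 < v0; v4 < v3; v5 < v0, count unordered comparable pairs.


A comparable pair {a,b} has a < b or b < a in the order.
Count unordered pairs where one element is strictly below the other.
Examples: {v0,v1}, {v0,v5}, {v3,v4}
Total comparable pairs: 3


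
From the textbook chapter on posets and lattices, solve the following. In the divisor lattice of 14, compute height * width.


Height = length of longest chain minus 1; width = size of largest antichain.
A maximum chain: 1 | 7 | 14  (height 2).
A maximum antichain: {2, 7}  (width 2).
Product = 2 * 2 = 4


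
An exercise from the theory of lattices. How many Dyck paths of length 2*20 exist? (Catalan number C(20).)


C(n) = C(2n, n) / (n+1).
C(40, 20) = 137846528820
C(20) = 137846528820 / 21 = 6564120420


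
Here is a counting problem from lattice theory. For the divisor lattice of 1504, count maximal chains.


A maximal chain goes from the minimum element to a maximal element via cover relations.
Counting all min-to-max paths in the cover graph.
Total maximal chains: 6


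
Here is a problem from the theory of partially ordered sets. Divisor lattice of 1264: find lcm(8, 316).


In a divisor lattice, join = lcm (least common multiple).
gcd(8,316) = 4
lcm(8,316) = 8*316/gcd = 2528/4 = 632


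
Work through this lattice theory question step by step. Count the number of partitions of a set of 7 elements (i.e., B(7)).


B(n) = number of set partitions of an n-element set.
B(n) satisfies the recurrence: B(n+1) = sum_k C(n,k)*B(k).
B(7) = 877


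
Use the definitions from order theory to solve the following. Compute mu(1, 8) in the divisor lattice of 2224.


In a divisor lattice, mu(a,b) = mu(b/a) where mu is the classical Mobius function.
b/a = 8/1 = 8
Prime factorization of 8: primes [2]
8 is not squarefree, so mu(8) = 0


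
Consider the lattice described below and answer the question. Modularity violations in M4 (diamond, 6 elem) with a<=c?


Modular law: if a <= c then a v (b ^ c) = (a v b) ^ c.
Check all triples (a,b,c) with a <= c among 6 elements.
This lattice is modular (diamonds M_m and their chain-products are modular).
Total violating triples: 0


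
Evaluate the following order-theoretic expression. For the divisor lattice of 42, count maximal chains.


A maximal chain goes from the minimum element to a maximal element via cover relations.
Counting all min-to-max paths in the cover graph.
Total maximal chains: 6


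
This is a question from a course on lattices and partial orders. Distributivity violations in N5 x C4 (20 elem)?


Distributive law: a ^ (b v c) = (a ^ b) v (a ^ c).
Check all 20^3 = 8000 ordered triples (a,b,c).
  e.g. a=(b,0), b=(a,0), c=(c,0): lhs=(b,0) != rhs=(a,0)
  e.g. a=(b,0), b=(a,0), c=(c,1): lhs=(b,0) != rhs=(a,0)
Total violating triples: 128


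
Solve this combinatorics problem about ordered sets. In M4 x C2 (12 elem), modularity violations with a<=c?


Modular law: if a <= c then a v (b ^ c) = (a v b) ^ c.
Check all triples (a,b,c) with a <= c among 12 elements.
This lattice is modular (diamonds M_m and their chain-products are modular).
Total violating triples: 0


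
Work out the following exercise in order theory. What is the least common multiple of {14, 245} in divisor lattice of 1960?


In a divisor lattice, join = lcm (least common multiple).
Compute lcm iteratively: start with first element, then lcm(current, next).
Elements: [14, 245]
lcm(14,245) = 490
Final lcm = 490


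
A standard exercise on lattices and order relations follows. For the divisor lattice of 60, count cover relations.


A cover relation a -< b holds when a < b with no c strictly between.
Cover relations:
  1 -< 2
  1 -< 3
  1 -< 5
  2 -< 4
  2 -< 6
  2 -< 10
  3 -< 6
  3 -< 15
  ...12 more
Total: 20


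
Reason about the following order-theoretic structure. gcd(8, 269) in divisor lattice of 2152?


Meet=gcd.
gcd(8,269)=1


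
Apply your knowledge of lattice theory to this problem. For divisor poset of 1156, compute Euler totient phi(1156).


phi(n) = n * prod_{p|n} (1 - 1/p).
Prime divisors of 1156: [2, 17]
phi(1156) = 1156 * (1 - 1/2) * (1 - 1/17)
phi(1156) = 544


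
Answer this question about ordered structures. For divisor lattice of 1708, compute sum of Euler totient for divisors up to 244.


Divisors of 1708 up to 244: [1, 2, 4, 7, 14, 28, 61, 122, 244]
phi values: [1, 1, 2, 6, 6, 12, 60, 60, 120]
Sum = 268


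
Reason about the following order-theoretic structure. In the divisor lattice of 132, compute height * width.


Height = length of longest chain minus 1; width = size of largest antichain.
A maximum chain: 1 | 11 | 33 | 66 | 132  (height 4).
A maximum antichain: {4, 6, 22, 33}  (width 4).
Product = 4 * 4 = 16


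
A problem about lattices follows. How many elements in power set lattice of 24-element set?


Power set = 2^n.
2^24 = 16777216


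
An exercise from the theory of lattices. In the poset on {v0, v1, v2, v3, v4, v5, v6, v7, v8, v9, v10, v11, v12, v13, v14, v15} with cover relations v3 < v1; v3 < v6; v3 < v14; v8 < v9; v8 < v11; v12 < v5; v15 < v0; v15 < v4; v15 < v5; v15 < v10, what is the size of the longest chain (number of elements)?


A chain is a totally ordered subset; we count the number of elements in a maximum chain.
Compute, for each element x, the size of the longest chain ending at x:
  v2: 1
  v3: 1
  v7: 1
  v8: 1
  v12: 1
  v13: 1
  ...
A maximum chain: v15 < v0
Number of elements in the longest chain: 2


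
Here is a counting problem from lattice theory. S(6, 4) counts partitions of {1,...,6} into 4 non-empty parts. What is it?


S(n,k) = k*S(n-1,k) + S(n-1,k-1).
S(5,4) = 10, S(5,3) = 25
S(6,4) = 4*10 + 25 = 40 + 25
S(6,4) = 65


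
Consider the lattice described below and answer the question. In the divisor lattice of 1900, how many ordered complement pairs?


Complement pair (a,b): a meet b = bottom, a join b = top.
Here: gcd(a,b)=1 and lcm(a,b)=1900, i.e. a*b=1900 with a,b coprime.
Pairs found: (1,1900), (4,475), (19,100), (25,76), ... (4 more)
Total ordered pairs: 8


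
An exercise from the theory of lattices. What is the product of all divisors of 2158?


Divisors of 2158: [1, 2, 13, 26, 83, 166, 1079, 2158]
Product = n^(d(n)/2) = 2158^(8/2)
Product = 21687313697296


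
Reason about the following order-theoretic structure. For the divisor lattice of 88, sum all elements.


sigma(n) = sum of divisors.
Divisors of 88: [1, 2, 4, 8, 11, 22, 44, 88]
Sum = 180


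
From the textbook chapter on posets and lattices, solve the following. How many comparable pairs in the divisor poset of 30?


A comparable pair {a,b} has a < b or b < a in the order.
Count unordered pairs where one element is strictly below the other.
Examples: {1,2}, {1,3}, {1,5}, {1,6}, ...
Total comparable pairs: 19


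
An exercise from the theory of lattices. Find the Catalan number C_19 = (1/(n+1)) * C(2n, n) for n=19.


C(n) = C(2n, n) / (n+1).
C(38, 19) = 35345263800
C(19) = 35345263800 / 20 = 1767263190


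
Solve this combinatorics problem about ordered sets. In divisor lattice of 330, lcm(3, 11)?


Join=lcm.
gcd(3,11)=1
lcm=33


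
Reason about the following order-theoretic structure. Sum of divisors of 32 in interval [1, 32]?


Interval [1,32] in divisors of 32: [1, 2, 4, 8, 16, 32]
Sum = 63


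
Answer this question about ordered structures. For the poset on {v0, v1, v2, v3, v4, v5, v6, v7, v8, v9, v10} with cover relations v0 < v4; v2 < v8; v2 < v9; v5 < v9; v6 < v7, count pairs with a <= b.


The order relation is {(a,b) : a <= b}, reflexive so it includes (a,a).
Examples: (v0,v0), (v0,v4), (v1,v1), (v10,v10), (v2,v2), ...
Total ordered pairs: 16


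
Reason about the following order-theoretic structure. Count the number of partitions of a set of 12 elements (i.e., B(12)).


B(n) = number of set partitions of an n-element set.
B(n) satisfies the recurrence: B(n+1) = sum_k C(n,k)*B(k).
B(12) = 4213597


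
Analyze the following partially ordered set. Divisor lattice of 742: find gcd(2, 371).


In a divisor lattice, meet = gcd (greatest common divisor).
By Euclidean algorithm or factoring: gcd(2,371) = 1


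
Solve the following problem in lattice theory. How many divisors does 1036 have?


Divisors of 1036: [1, 2, 4, 7, 14, 28, 37, 74, 148, 259, 518, 1036]
Count: 12


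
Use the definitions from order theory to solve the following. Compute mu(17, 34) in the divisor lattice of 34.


In a divisor lattice, mu(a,b) = mu(b/a) where mu is the classical Mobius function.
b/a = 34/17 = 2
Prime factorization of 2: primes [2]
2 is squarefree with 1 prime factor(s), so mu(2) = (-1)^1 = -1


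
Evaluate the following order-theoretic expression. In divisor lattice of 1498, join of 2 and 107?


In a divisor lattice, join = lcm (least common multiple).
gcd(2,107) = 1
lcm(2,107) = 2*107/gcd = 214/1 = 214


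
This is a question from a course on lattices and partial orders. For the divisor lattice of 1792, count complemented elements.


An element a is complemented if some b has a meet b = bottom, a join b = top.
a is complemented iff gcd(a, n/a)=1, i.e. a is a unitary divisor of 1792.
Complemented elements: 1, 7, 256, 1792
Count: 4


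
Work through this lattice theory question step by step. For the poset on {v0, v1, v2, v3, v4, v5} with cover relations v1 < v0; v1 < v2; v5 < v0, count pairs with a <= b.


The order relation is {(a,b) : a <= b}, reflexive so it includes (a,a).
Examples: (v0,v0), (v1,v0), (v1,v1), (v1,v2), (v2,v2), ...
Total ordered pairs: 9


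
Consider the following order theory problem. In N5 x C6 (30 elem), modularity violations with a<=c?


Modular law: if a <= c then a v (b ^ c) = (a v b) ^ c.
Check all triples (a,b,c) with a <= c among 30 elements.
  e.g. a=(a,0), b=(c,0), c=(b,0): lhs=(a,0) != rhs=(b,0)
  e.g. a=(a,0), b=(c,1), c=(b,0): lhs=(a,0) != rhs=(b,0)
Total violating triples: 126


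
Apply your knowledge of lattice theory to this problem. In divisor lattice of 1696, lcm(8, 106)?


Join=lcm.
gcd(8,106)=2
lcm=424


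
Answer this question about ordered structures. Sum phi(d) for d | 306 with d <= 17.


Divisors of 306 up to 17: [1, 2, 3, 6, 9, 17]
phi values: [1, 1, 2, 2, 6, 16]
Sum = 28


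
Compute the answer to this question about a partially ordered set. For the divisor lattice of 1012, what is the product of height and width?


Height = length of longest chain minus 1; width = size of largest antichain.
A maximum chain: 1 | 23 | 253 | 506 | 1012  (height 4).
A maximum antichain: {4, 22, 46, 253}  (width 4).
Product = 4 * 4 = 16


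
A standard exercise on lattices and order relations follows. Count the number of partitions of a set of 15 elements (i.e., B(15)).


B(n) = number of set partitions of an n-element set.
B(n) satisfies the recurrence: B(n+1) = sum_k C(n,k)*B(k).
B(15) = 1382958545


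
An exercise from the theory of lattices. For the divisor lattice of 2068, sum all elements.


sigma(n) = sum of divisors.
Divisors of 2068: [1, 2, 4, 11, 22, 44, 47, 94, 188, 517, 1034, 2068]
Sum = 4032


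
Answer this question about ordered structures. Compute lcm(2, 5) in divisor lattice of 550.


In a divisor lattice, join = lcm (least common multiple).
gcd(2,5) = 1
lcm(2,5) = 2*5/gcd = 10/1 = 10


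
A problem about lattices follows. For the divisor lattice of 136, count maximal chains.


A maximal chain goes from the minimum element to a maximal element via cover relations.
Counting all min-to-max paths in the cover graph.
Total maximal chains: 4


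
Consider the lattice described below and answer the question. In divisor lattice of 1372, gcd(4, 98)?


Meet=gcd.
gcd(4,98)=2


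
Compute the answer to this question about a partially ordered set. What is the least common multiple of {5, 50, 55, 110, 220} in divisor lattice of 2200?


In a divisor lattice, join = lcm (least common multiple).
Compute lcm iteratively: start with first element, then lcm(current, next).
Elements: [5, 50, 55, 110, 220]
lcm(5,50) = 50
lcm(50,55) = 550
lcm(550,110) = 550
lcm(550,220) = 1100
Final lcm = 1100


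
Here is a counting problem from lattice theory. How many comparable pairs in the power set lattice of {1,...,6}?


A comparable pair {a,b} has a < b or b < a in the order.
Count unordered pairs where one element is strictly below the other.
Examples: {{},{1}}, {{},{2}}, {{},{3}}, {{},{4}}, ...
Total comparable pairs: 665


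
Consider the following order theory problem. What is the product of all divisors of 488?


Divisors of 488: [1, 2, 4, 8, 61, 122, 244, 488]
Product = n^(d(n)/2) = 488^(8/2)
Product = 56712564736


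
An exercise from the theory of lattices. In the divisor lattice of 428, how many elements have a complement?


An element a is complemented if some b has a meet b = bottom, a join b = top.
a is complemented iff gcd(a, n/a)=1, i.e. a is a unitary divisor of 428.
Complemented elements: 1, 4, 107, 428
Count: 4


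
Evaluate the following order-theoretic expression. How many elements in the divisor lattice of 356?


Divisors of 356: [1, 2, 4, 89, 178, 356]
Count: 6


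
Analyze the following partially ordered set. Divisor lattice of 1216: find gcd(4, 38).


In a divisor lattice, meet = gcd (greatest common divisor).
By Euclidean algorithm or factoring: gcd(4,38) = 2


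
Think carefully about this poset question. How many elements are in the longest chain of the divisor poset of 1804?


A chain is a totally ordered subset; we count the number of elements in a maximum chain.
Compute, for each element x, the size of the longest chain ending at x:
  1: 1
  2: 2
  11: 2
  41: 2
  4: 3
  22: 3
  ...
A maximum chain: 1 < 2 < 4 < 44 < 1804
Number of elements in the longest chain: 5


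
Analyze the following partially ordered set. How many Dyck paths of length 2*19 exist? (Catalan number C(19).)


C(n) = C(2n, n) / (n+1).
C(38, 19) = 35345263800
C(19) = 35345263800 / 20 = 1767263190


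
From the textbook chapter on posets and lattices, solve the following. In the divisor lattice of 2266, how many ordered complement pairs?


Complement pair (a,b): a meet b = bottom, a join b = top.
Here: gcd(a,b)=1 and lcm(a,b)=2266, i.e. a*b=2266 with a,b coprime.
Pairs found: (1,2266), (2,1133), (11,206), (22,103), ... (4 more)
Total ordered pairs: 8


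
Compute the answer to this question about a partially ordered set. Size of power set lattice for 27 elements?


Power set = 2^n.
2^27 = 134217728


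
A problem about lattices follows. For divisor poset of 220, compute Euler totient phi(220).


phi(n) = n * prod_{p|n} (1 - 1/p).
Prime divisors of 220: [2, 5, 11]
phi(220) = 220 * (1 - 1/2) * (1 - 1/5) * (1 - 1/11)
phi(220) = 80


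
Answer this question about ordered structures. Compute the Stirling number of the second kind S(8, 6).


S(n,k) = k*S(n-1,k) + S(n-1,k-1).
S(7,6) = 21, S(7,5) = 140
S(8,6) = 6*21 + 140 = 126 + 140
S(8,6) = 266


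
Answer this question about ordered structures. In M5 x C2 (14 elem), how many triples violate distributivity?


Distributive law: a ^ (b v c) = (a ^ b) v (a ^ c).
Check all 14^3 = 2744 ordered triples (a,b,c).
  e.g. a=(a1,0), b=(a2,0), c=(a3,0): lhs=(a1,0) != rhs=(0,0)
  e.g. a=(a1,0), b=(a2,0), c=(a3,1): lhs=(a1,0) != rhs=(0,0)
Total violating triples: 480


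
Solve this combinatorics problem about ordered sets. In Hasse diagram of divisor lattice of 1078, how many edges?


A cover relation a -< b holds when a < b with no c strictly between.
Cover relations:
  1 -< 2
  1 -< 7
  1 -< 11
  2 -< 14
  2 -< 22
  7 -< 14
  7 -< 49
  7 -< 77
  ...12 more
Total: 20


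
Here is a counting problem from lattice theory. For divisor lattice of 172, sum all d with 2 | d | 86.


Interval [2,86] in divisors of 172: [2, 86]
Sum = 88


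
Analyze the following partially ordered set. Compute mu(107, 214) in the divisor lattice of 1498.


In a divisor lattice, mu(a,b) = mu(b/a) where mu is the classical Mobius function.
b/a = 214/107 = 2
Prime factorization of 2: primes [2]
2 is squarefree with 1 prime factor(s), so mu(2) = (-1)^1 = -1


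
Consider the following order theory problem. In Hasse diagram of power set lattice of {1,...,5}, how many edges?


A cover relation a -< b holds when a < b with no c strictly between.
Cover relations:
  {} -< {1}
  {} -< {2}
  {} -< {3}
  {} -< {4}
  {} -< {5}
  {1} -< {1,2}
  {1} -< {1,3}
  {1} -< {1,4}
  ...72 more
Total: 80


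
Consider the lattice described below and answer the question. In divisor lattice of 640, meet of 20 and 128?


In a divisor lattice, meet = gcd (greatest common divisor).
By Euclidean algorithm or factoring: gcd(20,128) = 4


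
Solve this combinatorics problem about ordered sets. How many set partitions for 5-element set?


B(n) = number of set partitions of an n-element set.
B(n) satisfies the recurrence: B(n+1) = sum_k C(n,k)*B(k).
B(5) = 52


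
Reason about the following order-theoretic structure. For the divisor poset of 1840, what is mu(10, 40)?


In a divisor lattice, mu(a,b) = mu(b/a) where mu is the classical Mobius function.
b/a = 40/10 = 4
Prime factorization of 4: primes [2]
4 is not squarefree, so mu(4) = 0


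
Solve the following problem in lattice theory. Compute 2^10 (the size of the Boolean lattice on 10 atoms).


Power set = 2^n.
2^10 = 1024


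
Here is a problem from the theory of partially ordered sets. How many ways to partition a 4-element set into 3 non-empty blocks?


S(n,k) = k*S(n-1,k) + S(n-1,k-1).
S(3,3) = 1, S(3,2) = 3
S(4,3) = 3*1 + 3 = 3 + 3
S(4,3) = 6


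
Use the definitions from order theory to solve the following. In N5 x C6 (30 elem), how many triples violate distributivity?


Distributive law: a ^ (b v c) = (a ^ b) v (a ^ c).
Check all 30^3 = 27000 ordered triples (a,b,c).
  e.g. a=(b,0), b=(a,0), c=(c,0): lhs=(b,0) != rhs=(a,0)
  e.g. a=(b,0), b=(a,0), c=(c,1): lhs=(b,0) != rhs=(a,0)
Total violating triples: 432


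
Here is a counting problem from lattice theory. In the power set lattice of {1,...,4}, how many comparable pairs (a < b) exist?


A comparable pair {a,b} has a < b or b < a in the order.
Count unordered pairs where one element is strictly below the other.
Examples: {{},{1}}, {{},{2}}, {{},{3}}, {{},{4}}, ...
Total comparable pairs: 65


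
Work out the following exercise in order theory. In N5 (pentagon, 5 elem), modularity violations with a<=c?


Modular law: if a <= c then a v (b ^ c) = (a v b) ^ c.
Check all triples (a,b,c) with a <= c among 5 elements.
  e.g. a=a, b=c, c=b: lhs=a != rhs=b
Total violating triples: 1


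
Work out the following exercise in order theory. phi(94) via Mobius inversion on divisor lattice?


phi(n) = n * prod_{p|n} (1 - 1/p).
Prime divisors of 94: [2, 47]
phi(94) = 94 * (1 - 1/2) * (1 - 1/47)
phi(94) = 46


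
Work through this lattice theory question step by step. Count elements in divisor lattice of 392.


Divisors of 392: [1, 2, 4, 7, 8, 14, 28, 49, 56, 98, 196, 392]
Count: 12


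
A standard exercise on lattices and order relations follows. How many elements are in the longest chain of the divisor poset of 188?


A chain is a totally ordered subset; we count the number of elements in a maximum chain.
Compute, for each element x, the size of the longest chain ending at x:
  1: 1
  2: 2
  47: 2
  4: 3
  94: 3
  188: 4
A maximum chain: 1 < 2 < 4 < 188
Number of elements in the longest chain: 4


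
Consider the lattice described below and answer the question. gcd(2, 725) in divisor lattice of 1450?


Meet=gcd.
gcd(2,725)=1


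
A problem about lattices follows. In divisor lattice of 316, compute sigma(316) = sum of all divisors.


sigma(n) = sum of divisors.
Divisors of 316: [1, 2, 4, 79, 158, 316]
Sum = 560


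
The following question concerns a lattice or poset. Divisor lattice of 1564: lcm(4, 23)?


Join=lcm.
gcd(4,23)=1
lcm=92


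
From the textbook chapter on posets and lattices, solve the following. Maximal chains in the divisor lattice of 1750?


A maximal chain goes from the minimum element to a maximal element via cover relations.
Counting all min-to-max paths in the cover graph.
Total maximal chains: 20


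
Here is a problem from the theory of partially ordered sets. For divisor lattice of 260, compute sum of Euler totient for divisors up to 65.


Divisors of 260 up to 65: [1, 2, 4, 5, 10, 13, 20, 26, 52, 65]
phi values: [1, 1, 2, 4, 4, 12, 8, 12, 24, 48]
Sum = 116


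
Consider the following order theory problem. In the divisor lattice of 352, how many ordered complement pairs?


Complement pair (a,b): a meet b = bottom, a join b = top.
Here: gcd(a,b)=1 and lcm(a,b)=352, i.e. a*b=352 with a,b coprime.
Pairs found: (1,352), (11,32), (32,11), (352,1)
Total ordered pairs: 4


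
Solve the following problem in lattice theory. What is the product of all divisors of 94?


Divisors of 94: [1, 2, 47, 94]
Product = n^(d(n)/2) = 94^(4/2)
Product = 8836


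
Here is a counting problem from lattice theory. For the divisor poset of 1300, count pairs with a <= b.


The order relation is {(a,b) : a <= b}, reflexive so it includes (a,a).
Examples: (1,1), (1,10), (1,100), (1,13), (1,130), ...
Total ordered pairs: 108


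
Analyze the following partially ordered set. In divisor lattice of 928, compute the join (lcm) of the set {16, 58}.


In a divisor lattice, join = lcm (least common multiple).
Compute lcm iteratively: start with first element, then lcm(current, next).
Elements: [16, 58]
lcm(16,58) = 464
Final lcm = 464


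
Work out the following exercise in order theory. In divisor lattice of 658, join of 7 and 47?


In a divisor lattice, join = lcm (least common multiple).
gcd(7,47) = 1
lcm(7,47) = 7*47/gcd = 329/1 = 329


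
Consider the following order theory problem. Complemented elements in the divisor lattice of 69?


An element a is complemented if some b has a meet b = bottom, a join b = top.
a is complemented iff gcd(a, n/a)=1, i.e. a is a unitary divisor of 69.
Complemented elements: 1, 3, 23, 69
Count: 4


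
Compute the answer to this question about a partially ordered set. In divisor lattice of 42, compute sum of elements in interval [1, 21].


Interval [1,21] in divisors of 42: [1, 3, 7, 21]
Sum = 32


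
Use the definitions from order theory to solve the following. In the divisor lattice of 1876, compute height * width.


Height = length of longest chain minus 1; width = size of largest antichain.
A maximum chain: 1 | 67 | 469 | 938 | 1876  (height 4).
A maximum antichain: {4, 14, 134, 469}  (width 4).
Product = 4 * 4 = 16


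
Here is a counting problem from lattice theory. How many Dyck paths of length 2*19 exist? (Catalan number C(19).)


C(n) = C(2n, n) / (n+1).
C(38, 19) = 35345263800
C(19) = 35345263800 / 20 = 1767263190


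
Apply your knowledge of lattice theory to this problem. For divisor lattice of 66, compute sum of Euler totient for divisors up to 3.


Divisors of 66 up to 3: [1, 2, 3]
phi values: [1, 1, 2]
Sum = 4


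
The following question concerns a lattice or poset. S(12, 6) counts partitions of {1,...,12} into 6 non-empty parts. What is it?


S(n,k) = k*S(n-1,k) + S(n-1,k-1).
S(11,6) = 179487, S(11,5) = 246730
S(12,6) = 6*179487 + 246730 = 1076922 + 246730
S(12,6) = 1323652


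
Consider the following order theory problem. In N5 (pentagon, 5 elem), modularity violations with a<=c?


Modular law: if a <= c then a v (b ^ c) = (a v b) ^ c.
Check all triples (a,b,c) with a <= c among 5 elements.
  e.g. a=a, b=c, c=b: lhs=a != rhs=b
Total violating triples: 1


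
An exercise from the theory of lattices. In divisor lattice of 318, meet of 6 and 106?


In a divisor lattice, meet = gcd (greatest common divisor).
By Euclidean algorithm or factoring: gcd(6,106) = 2


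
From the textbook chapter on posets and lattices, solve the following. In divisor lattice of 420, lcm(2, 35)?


Join=lcm.
gcd(2,35)=1
lcm=70


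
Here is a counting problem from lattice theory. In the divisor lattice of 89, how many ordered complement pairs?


Complement pair (a,b): a meet b = bottom, a join b = top.
Here: gcd(a,b)=1 and lcm(a,b)=89, i.e. a*b=89 with a,b coprime.
Pairs found: (1,89), (89,1)
Total ordered pairs: 2


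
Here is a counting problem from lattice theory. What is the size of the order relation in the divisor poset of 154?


The order relation is {(a,b) : a <= b}, reflexive so it includes (a,a).
Examples: (1,1), (1,11), (1,14), (1,154), (1,2), ...
Total ordered pairs: 27


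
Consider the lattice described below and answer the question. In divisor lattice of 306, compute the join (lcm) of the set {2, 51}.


In a divisor lattice, join = lcm (least common multiple).
Compute lcm iteratively: start with first element, then lcm(current, next).
Elements: [2, 51]
lcm(2,51) = 102
Final lcm = 102


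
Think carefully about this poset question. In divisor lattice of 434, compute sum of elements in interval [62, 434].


Interval [62,434] in divisors of 434: [62, 434]
Sum = 496


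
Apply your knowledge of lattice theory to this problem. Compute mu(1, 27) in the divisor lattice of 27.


In a divisor lattice, mu(a,b) = mu(b/a) where mu is the classical Mobius function.
b/a = 27/1 = 27
Prime factorization of 27: primes [3]
27 is not squarefree, so mu(27) = 0


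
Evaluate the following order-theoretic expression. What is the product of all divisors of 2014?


Divisors of 2014: [1, 2, 19, 38, 53, 106, 1007, 2014]
Product = n^(d(n)/2) = 2014^(8/2)
Product = 16452725990416


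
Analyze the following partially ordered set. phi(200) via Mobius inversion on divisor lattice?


phi(n) = n * prod_{p|n} (1 - 1/p).
Prime divisors of 200: [2, 5]
phi(200) = 200 * (1 - 1/2) * (1 - 1/5)
phi(200) = 80


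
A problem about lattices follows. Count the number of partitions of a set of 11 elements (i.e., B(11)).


B(n) = number of set partitions of an n-element set.
B(n) satisfies the recurrence: B(n+1) = sum_k C(n,k)*B(k).
B(11) = 678570


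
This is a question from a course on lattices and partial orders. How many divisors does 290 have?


Divisors of 290: [1, 2, 5, 10, 29, 58, 145, 290]
Count: 8


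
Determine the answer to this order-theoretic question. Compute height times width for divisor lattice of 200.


Height = length of longest chain minus 1; width = size of largest antichain.
A maximum chain: 1 | 5 | 25 | 50 | 100 | 200  (height 5).
A maximum antichain: {4, 10, 25}  (width 3).
Product = 5 * 3 = 15


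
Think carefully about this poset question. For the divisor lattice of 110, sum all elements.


sigma(n) = sum of divisors.
Divisors of 110: [1, 2, 5, 10, 11, 22, 55, 110]
Sum = 216


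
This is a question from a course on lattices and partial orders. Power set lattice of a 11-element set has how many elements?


Power set = 2^n.
2^11 = 2048


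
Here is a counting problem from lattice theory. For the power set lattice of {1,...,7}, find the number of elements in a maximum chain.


A chain is a totally ordered subset; we count the number of elements in a maximum chain.
Compute, for each element x, the size of the longest chain ending at x:
  {}: 1
  {1}: 2
  {2}: 2
  {3}: 2
  {4}: 2
  {5}: 2
  ...
A maximum chain: {} < {1} < {1,2} < {1,2,3} < {1,2,3,4} < {1,2,3,4,5} < {1,2,3,4,5,6} < {1,2,3,4,5,6,7}
Number of elements in the longest chain: 8
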